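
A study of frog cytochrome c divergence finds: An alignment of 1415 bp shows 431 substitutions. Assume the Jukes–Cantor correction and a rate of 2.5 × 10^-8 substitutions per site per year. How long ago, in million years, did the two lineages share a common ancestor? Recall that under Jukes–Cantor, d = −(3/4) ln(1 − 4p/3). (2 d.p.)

p = 431/1415 ≈ 0.304594.
d = −(3/4) ln(1 − 4p/3) = −0.75 ln(1 − 0.406125) = −0.75 ln(0.593875)
  = −0.75 × (-0.521086) = 0.390815 substitutions/site.
Under a molecular clock d = 2μt, so t = d/(2μ) = 0.390815 / (2 × 2.5 × 10^-8) = 7.82 million years.

7.82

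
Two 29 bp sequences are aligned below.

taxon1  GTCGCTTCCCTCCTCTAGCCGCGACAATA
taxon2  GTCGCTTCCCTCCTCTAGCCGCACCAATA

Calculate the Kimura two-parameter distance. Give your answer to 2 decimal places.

Of 29 sites, 1 differences are transitions and 1 are transversions, so P = 1/29 ≈ 0.034483 and Q = 1/29 ≈ 0.034483.
Under the Kimura two-parameter model, d = −½ ln(1 − 2P − Q) − ¼ ln(1 − 2Q).
1 − 2P − Q = 0.896551, giving −½ ln(0.896551) = 0.054600.
1 − 2Q = 0.931034, giving −¼ ln(0.931034) = 0.017865.
d = 0.054600 + 0.017865 = 0.072465.

0.07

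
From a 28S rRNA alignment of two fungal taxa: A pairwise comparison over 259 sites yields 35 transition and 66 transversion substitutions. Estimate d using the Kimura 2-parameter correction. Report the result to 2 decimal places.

P = 35/259 ≈ 0.135135 and Q = 66/259 ≈ 0.254826.
Under the Kimura two-parameter model, d = −½ ln(1 − 2P − Q) − ¼ ln(1 − 2Q).
1 − 2P − Q = 0.474904, giving −½ ln(0.474904) = 0.372321.
1 − 2Q = 0.490348, giving −¼ ln(0.490348) = 0.178160.
d = 0.372321 + 0.178160 = 0.550481.

0.55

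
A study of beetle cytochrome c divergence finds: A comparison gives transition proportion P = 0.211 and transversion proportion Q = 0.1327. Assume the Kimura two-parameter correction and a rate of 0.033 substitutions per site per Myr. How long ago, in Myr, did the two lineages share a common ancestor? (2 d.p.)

7.30

Under the Kimura two-parameter model, d = −½ ln(1 − 2P − Q) − ¼ ln(1 − 2Q).
1 − 2P − Q = 0.4453, giving −½ ln(0.4453) = 0.404504.
1 − 2Q = 0.7346, giving −¼ ln(0.7346) = 0.077107.
d = 0.404504 + 0.077107 = 0.481611.
Under a molecular clock d = 2μt, so t = d/(2μ) = 0.481611 / (2 × 0.033) = 7.30 Myr.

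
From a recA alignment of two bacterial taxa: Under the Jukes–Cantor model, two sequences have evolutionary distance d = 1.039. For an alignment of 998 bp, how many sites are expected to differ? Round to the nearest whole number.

Invert JC69: p = (3/4)(1 − e^(−4d/3)) = 0.75 × (1 − e^(-1.385333)) = 0.75 × (1 − 0.250240) = 0.562320.
Expected differing sites = pL ≈ 0.562320 × 998 = 561.19536 ≈ 561.

561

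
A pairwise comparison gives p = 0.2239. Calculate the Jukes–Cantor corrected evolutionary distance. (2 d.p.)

0.27

d = −(3/4) ln(1 − 4p/3) = −0.75 ln(1 − 0.298533) = −0.75 ln(0.701467)
  = −0.75 × (-0.354581) = 0.265936 substitutions/site.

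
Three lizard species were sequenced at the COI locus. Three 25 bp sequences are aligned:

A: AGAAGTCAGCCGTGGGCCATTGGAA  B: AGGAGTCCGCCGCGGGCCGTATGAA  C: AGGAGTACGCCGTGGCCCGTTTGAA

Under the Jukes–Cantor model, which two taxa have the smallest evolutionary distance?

B and C

A–B: 6/25 differ, p = 0.240, d = 0.289.
A–C: 6/25 differ, p = 0.240, d = 0.289.
B–C: 4/25 differ, p = 0.160, d = 0.180.
The smallest distance is between B and C.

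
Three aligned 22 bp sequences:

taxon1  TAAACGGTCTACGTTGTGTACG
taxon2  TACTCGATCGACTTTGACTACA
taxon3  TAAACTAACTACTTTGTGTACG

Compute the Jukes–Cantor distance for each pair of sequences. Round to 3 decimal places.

taxon1–taxon2: 8/22 sites differ → p ≈ 0.363636, d = −0.75 ln(1 − 0.484848) = 0.497470 ≈ 0.497.
taxon1–taxon3: 4/22 sites differ → p ≈ 0.181818, d = −0.75 ln(1 − 0.242424) = 0.208224 ≈ 0.208.
taxon2–taxon3: 8/22 sites differ → p ≈ 0.363636, d = −0.75 ln(1 − 0.484848) = 0.497470 ≈ 0.497.

d(taxon1,taxon2) = 0.497, d(taxon1,taxon3) = 0.208, d(taxon2,taxon3) = 0.497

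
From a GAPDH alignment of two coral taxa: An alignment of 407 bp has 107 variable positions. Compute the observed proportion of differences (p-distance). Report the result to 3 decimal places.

p = 107/407 = 0.262899… ≈ 0.263 (to 3 d.p.).

0.263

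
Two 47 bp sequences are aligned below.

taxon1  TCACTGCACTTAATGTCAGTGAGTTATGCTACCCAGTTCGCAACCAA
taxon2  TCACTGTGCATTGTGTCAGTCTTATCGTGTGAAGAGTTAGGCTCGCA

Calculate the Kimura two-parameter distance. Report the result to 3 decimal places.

Of 47 sites, 4 differences are transitions and 19 are transversions, so P = 4/47 ≈ 0.085106 and Q = 19/47 ≈ 0.404255.
Under the Kimura two-parameter model, d = −½ ln(1 − 2P − Q) − ¼ ln(1 − 2Q).
1 − 2P − Q = 0.425533, giving −½ ln(0.425533) = 0.427206.
1 − 2Q = 0.19149, giving −¼ ln(0.19149) = 0.413230.
d = 0.427206 + 0.413230 = 0.840436.

0.840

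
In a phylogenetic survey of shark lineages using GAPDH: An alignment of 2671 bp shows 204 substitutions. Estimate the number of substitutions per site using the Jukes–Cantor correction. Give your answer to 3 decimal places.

0.081

p = 204/2671 ≈ 0.076376.
d = −(3/4) ln(1 − 4p/3) = −0.75 ln(1 − 0.101835) = −0.75 ln(0.898165)
  = −0.75 × (-0.107401) = 0.080551 substitutions/site.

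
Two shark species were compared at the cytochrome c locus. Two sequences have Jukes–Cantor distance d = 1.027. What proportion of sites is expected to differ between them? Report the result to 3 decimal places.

0.559

p = (3/4)(1 − e^(−4d/3)) = 0.75 × (1 − e^(-1.369333)) = 0.75 × (1 − 0.254277) = 0.559292.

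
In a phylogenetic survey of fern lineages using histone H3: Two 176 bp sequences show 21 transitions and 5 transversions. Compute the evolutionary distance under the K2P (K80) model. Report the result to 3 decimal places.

0.170

P = 21/176 ≈ 0.119318 and Q = 5/176 ≈ 0.028409.
Under the Kimura two-parameter model, d = −½ ln(1 − 2P − Q) − ¼ ln(1 − 2Q).
1 − 2P − Q = 0.732955, giving −½ ln(0.732955) = 0.155335.
1 − 2Q = 0.943182, giving −¼ ln(0.943182) = 0.014624.
d = 0.155335 + 0.014624 = 0.169959.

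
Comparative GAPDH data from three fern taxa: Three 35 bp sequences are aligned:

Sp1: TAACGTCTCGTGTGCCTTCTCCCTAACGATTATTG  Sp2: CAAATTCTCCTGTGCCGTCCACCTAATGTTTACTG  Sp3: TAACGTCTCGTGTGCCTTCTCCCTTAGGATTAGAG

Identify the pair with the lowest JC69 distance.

Sp1 and Sp3

Sp1–Sp2: 10/35 differ, p = 0.286, d = 0.360.
Sp1–Sp3: 4/35 differ, p = 0.114, d = 0.124.
Sp2–Sp3: 12/35 differ, p = 0.343, d = 0.458.
The smallest distance is between Sp1 and Sp3.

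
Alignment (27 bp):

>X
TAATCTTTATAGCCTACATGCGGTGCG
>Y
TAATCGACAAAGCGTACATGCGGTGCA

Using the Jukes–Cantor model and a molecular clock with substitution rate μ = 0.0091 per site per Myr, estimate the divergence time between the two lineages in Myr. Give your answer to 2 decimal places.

14.48

The sequences differ at 6 of 27 sites (6, 7, 8, 10, 14, 27), so p = 6/27 ≈ 0.222222.
d = −(3/4) ln(1 − 4p/3) = −0.75 ln(1 − 0.296296) = −0.75 ln(0.703704)
  = −0.75 × (-0.351397) = 0.263548 substitutions/site.
Under a molecular clock d = 2μt, so t = d/(2μ) = 0.263548 / (2 × 0.0091) = 14.48 Myr.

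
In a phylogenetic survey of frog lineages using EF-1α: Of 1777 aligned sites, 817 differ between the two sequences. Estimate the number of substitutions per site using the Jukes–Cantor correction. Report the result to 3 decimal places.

0.712

p = 817/1777 ≈ 0.459764.
d = −(3/4) ln(1 − 4p/3) = −0.75 ln(1 − 0.613019) = −0.75 ln(0.386981)
  = −0.75 × (-0.949380) = 0.712035 substitutions/site.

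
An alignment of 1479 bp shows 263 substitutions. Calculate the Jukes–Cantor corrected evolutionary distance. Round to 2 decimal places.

p = 263/1479 ≈ 0.177823.
d = −(3/4) ln(1 − 4p/3) = −0.75 ln(1 − 0.237097) = −0.75 ln(0.762903)
  = −0.75 × (-0.270624) = 0.202968 substitutions/site.

0.20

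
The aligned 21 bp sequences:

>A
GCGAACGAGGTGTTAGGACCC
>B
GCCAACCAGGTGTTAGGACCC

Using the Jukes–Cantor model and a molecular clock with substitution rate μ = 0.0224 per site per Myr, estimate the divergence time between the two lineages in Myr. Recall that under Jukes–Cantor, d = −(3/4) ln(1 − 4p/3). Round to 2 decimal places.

2.27

The sequences differ at 2 of 21 sites (3, 7), so p = 2/21 ≈ 0.095238.
d = −(3/4) ln(1 − 4p/3) = −0.75 ln(1 − 0.126984) = −0.75 ln(0.873016)
  = −0.75 × (-0.135801) = 0.101851 substitutions/site.
Under a molecular clock d = 2μt, so t = d/(2μ) = 0.101851 / (2 × 0.0224) = 2.27 Myr.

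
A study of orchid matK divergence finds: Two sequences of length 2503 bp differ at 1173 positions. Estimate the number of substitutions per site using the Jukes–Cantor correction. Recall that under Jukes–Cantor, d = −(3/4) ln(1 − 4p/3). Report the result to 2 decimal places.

p = 1173/2503 ≈ 0.468638.
d = −(3/4) ln(1 − 4p/3) = −0.75 ln(1 − 0.624851) = −0.75 ln(0.375149)
  = −0.75 × (-0.980432) = 0.735324 substitutions/site.

0.74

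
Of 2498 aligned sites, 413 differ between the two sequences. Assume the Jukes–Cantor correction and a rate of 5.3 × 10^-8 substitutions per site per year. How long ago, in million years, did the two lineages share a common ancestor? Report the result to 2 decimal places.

1.76

p = 413/2498 ≈ 0.165332.
d = −(3/4) ln(1 − 4p/3) = −0.75 ln(1 − 0.220443) = −0.75 ln(0.779557)
  = −0.75 × (-0.249029) = 0.186772 substitutions/site.
Under a molecular clock d = 2μt, so t = d/(2μ) = 0.186772 / (2 × 5.3 × 10^-8) = 1.76 million years.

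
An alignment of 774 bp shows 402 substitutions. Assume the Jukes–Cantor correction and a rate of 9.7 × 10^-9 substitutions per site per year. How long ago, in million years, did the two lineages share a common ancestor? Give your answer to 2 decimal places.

45.59

p = 402/774 ≈ 0.51938.
d = −(3/4) ln(1 − 4p/3) = −0.75 ln(1 − 0.692507) = −0.75 ln(0.307493)
  = −0.75 × (-1.179303) = 0.884477 substitutions/site.
Under a molecular clock d = 2μt, so t = d/(2μ) = 0.884477 / (2 × 9.7 × 10^-9) = 45.59 million years.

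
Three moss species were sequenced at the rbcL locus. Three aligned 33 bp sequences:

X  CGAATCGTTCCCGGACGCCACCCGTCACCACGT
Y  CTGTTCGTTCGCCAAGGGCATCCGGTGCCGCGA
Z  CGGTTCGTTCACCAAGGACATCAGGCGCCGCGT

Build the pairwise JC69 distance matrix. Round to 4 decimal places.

X–Y: 14/33 sites differ → p ≈ 0.424242, d = −0.75 ln(1 − 0.565656) = 0.625439 ≈ 0.6254.
X–Z: 12/33 sites differ → p ≈ 0.363636, d = −0.75 ln(1 − 0.484848) = 0.497470 ≈ 0.4975.
Y–Z: 6/33 sites differ → p ≈ 0.181818, d = −0.75 ln(1 − 0.242424) = 0.208224 ≈ 0.2082.

d(X,Y) = 0.6254, d(X,Z) = 0.4975, d(Y,Z) = 0.2082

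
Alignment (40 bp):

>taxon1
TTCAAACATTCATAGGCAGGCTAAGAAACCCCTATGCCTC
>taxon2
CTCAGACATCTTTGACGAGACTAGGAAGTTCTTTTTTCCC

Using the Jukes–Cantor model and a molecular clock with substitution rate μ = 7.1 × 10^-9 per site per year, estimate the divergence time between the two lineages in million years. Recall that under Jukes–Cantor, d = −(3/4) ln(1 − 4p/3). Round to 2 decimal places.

52.99

The sequences differ at 19 of 40 sites, so p = 19/40 = 0.475.
d = −(3/4) ln(1 − 4p/3) = −0.75 ln(1 − 0.633333) = −0.75 ln(0.366667)
  = −0.75 × (-1.003301) = 0.752476 substitutions/site.
Under a molecular clock d = 2μt, so t = d/(2μ) = 0.752476 / (2 × 7.1 × 10^-9) = 52.99 million years.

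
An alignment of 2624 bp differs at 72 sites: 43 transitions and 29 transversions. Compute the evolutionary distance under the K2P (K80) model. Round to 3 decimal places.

0.028

P = 43/2624 ≈ 0.016387 and Q = 29/2624 ≈ 0.011052.
Under the Kimura two-parameter model, d = −½ ln(1 − 2P − Q) − ¼ ln(1 − 2Q).
1 − 2P − Q = 0.956174, giving −½ ln(0.956174) = 0.022408.
1 − 2Q = 0.977896, giving −¼ ln(0.977896) = 0.005588.
d = 0.022408 + 0.005588 = 0.027996.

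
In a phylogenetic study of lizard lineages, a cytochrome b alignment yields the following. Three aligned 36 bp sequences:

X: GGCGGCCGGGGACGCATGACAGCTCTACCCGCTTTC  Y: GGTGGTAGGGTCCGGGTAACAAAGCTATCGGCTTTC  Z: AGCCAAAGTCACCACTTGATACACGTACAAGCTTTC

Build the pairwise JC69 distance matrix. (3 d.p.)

X–Y: 13/36 sites differ → p ≈ 0.361111, d = −0.75 ln(1 − 0.481481) = 0.492584 ≈ 0.493.
X–Z: 18/36 sites differ → p = 0.5, d = −0.75 ln(1 − 0.666667) = 0.823960 ≈ 0.824.
Y–Z: 19/36 sites differ → p ≈ 0.527778, d = −0.75 ln(1 − 0.703704) = 0.912297 ≈ 0.912.

d(X,Y) = 0.493, d(X,Z) = 0.824, d(Y,Z) = 0.912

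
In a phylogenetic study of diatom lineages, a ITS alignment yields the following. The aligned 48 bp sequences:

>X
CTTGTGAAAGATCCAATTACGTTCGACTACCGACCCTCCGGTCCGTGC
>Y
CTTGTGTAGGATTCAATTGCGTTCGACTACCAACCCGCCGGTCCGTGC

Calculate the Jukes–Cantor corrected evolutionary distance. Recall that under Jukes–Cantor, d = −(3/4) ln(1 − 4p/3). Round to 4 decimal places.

0.1367

The sequences differ at 6 of 48 sites (7, 9, 13, 19, 32, 37), so p = 6/48 = 0.125.
d = −(3/4) ln(1 − 4p/3) = −0.75 ln(1 − 0.166667) = −0.75 ln(0.833333)
  = −0.75 × (-0.182322) = 0.136742 substitutions/site.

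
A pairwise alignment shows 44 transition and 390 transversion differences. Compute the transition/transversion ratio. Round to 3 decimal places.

R = 44/390 = 0.112820… ≈ 0.113 (to 3 d.p.).

0.113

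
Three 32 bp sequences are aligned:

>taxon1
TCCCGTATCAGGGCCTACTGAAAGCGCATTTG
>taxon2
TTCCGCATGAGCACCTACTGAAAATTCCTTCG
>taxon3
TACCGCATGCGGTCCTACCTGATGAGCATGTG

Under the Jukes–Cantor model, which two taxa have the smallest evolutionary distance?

taxon1 and taxon2

taxon1–taxon2: 10/32 differ, p = 0.313, d = 0.404.
taxon1–taxon3: 11/32 differ, p = 0.344, d = 0.460.
taxon2–taxon3: 14/32 differ, p = 0.438, d = 0.657.
The smallest distance is between taxon1 and taxon2.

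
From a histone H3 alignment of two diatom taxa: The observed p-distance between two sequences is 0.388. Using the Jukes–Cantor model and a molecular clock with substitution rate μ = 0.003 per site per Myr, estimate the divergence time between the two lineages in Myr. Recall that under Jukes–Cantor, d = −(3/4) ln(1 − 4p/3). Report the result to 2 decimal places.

91.05

d = −(3/4) ln(1 − 4p/3) = −0.75 ln(1 − 0.517333) = −0.75 ln(0.482667)
  = −0.75 × (-0.728428) = 0.546321 substitutions/site.
Under a molecular clock d = 2μt, so t = d/(2μ) = 0.546321 / (2 × 0.003) = 91.05 Myr.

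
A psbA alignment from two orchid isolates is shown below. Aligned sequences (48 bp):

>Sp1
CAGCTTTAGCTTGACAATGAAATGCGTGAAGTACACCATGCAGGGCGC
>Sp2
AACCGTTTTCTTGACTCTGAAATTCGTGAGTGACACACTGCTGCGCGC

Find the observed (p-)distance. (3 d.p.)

0.313

The sequences differ at 15 of 48 positions.
p = 15/48 = 0.3125 ≈ 0.313 (to 3 d.p.).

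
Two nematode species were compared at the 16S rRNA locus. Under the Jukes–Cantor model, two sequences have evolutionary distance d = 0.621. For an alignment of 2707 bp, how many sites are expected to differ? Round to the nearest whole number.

Invert JC69: p = (3/4)(1 − e^(−4d/3)) = 0.75 × (1 − e^(-0.828)) = 0.75 × (1 − 0.436922) = 0.422309.
Expected differing sites = pL ≈ 0.422309 × 2707 = 1143.190463 ≈ 1143.

1143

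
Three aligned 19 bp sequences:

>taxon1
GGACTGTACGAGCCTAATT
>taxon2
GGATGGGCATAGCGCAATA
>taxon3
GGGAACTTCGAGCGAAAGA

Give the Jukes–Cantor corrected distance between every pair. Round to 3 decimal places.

d(taxon1,taxon2) = 0.749, d(taxon1,taxon3) = 0.749, d(taxon2,taxon3) = 0.907

taxon1–taxon2: 9/19 sites differ → p ≈ 0.473684, d = −0.75 ln(1 − 0.631579) = 0.748897 ≈ 0.749.
taxon1–taxon3: 9/19 sites differ → p ≈ 0.473684, d = −0.75 ln(1 − 0.631579) = 0.748897 ≈ 0.749.
taxon2–taxon3: 10/19 sites differ → p ≈ 0.526316, d = −0.75 ln(1 − 0.701755) = 0.907380 ≈ 0.907.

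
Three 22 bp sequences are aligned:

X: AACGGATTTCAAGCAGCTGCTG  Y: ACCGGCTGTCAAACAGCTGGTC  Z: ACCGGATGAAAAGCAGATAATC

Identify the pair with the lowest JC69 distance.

X and Y

X–Y: 6/22 differ, p = 0.273, d = 0.339.
X–Z: 8/22 differ, p = 0.364, d = 0.497.
Y–Z: 7/22 differ, p = 0.318, d = 0.414.
The smallest distance is between X and Y.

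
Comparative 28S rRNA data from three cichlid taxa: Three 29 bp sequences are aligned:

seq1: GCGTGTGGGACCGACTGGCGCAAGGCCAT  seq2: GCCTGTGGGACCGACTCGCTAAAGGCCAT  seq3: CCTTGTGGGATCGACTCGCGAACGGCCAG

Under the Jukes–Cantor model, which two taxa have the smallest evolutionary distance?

seq1–seq2: 4/29 differ, p = 0.138, d = 0.152.
seq1–seq3: 7/29 differ, p = 0.241, d = 0.291.
seq2–seq3: 6/29 differ, p = 0.207, d = 0.242.
The smallest distance is between seq1 and seq2.

seq1 and seq2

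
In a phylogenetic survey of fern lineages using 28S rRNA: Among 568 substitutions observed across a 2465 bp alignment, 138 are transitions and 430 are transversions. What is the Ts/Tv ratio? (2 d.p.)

0.32

R = 138/430 = 0.320930… ≈ 0.32 (to 2 d.p.).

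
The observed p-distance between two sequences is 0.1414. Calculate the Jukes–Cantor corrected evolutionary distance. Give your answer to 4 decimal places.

0.1567

d = −(3/4) ln(1 − 4p/3) = −0.75 ln(1 − 0.188533) = −0.75 ln(0.811467)
  = −0.75 × (-0.208912) = 0.156684 substitutions/site.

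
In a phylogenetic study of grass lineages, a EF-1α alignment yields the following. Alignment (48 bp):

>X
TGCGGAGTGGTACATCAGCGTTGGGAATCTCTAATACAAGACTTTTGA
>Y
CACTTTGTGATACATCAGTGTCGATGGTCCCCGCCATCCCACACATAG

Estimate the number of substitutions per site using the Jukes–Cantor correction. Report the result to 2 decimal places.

0.96

The sequences differ at 26 of 48 sites, so p = 26/48 ≈ 0.541667.
d = −(3/4) ln(1 − 4p/3) = −0.75 ln(1 − 0.722223) = −0.75 ln(0.277777)
  = −0.75 × (-1.280937) = 0.960703 substitutions/site.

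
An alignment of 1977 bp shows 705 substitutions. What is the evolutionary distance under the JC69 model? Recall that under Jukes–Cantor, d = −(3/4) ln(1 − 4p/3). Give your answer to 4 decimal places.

p = 705/1977 ≈ 0.356601.
d = −(3/4) ln(1 − 4p/3) = −0.75 ln(1 − 0.475468) = −0.75 ln(0.524532)
  = −0.75 × (-0.645249) = 0.483937 substitutions/site.

0.4839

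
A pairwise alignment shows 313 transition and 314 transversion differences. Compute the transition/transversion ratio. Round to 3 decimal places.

R = 313/314 = 0.996815… ≈ 0.997 (to 3 d.p.).

0.997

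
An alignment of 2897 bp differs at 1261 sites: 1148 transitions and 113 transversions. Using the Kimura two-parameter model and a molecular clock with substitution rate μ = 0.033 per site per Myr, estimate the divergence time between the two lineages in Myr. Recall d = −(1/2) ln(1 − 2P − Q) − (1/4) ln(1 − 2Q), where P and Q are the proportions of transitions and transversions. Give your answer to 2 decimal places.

13.80

P = 1148/2897 ≈ 0.396272 and Q = 113/2897 ≈ 0.039006.
Under the Kimura two-parameter model, d = −½ ln(1 − 2P − Q) − ¼ ln(1 − 2Q).
1 − 2P − Q = 0.16845, giving −½ ln(0.16845) = 0.890558.
1 − 2Q = 0.921988, giving −¼ ln(0.921988) = 0.020306.
d = 0.890558 + 0.020306 = 0.910864.
Under a molecular clock d = 2μt, so t = d/(2μ) = 0.910864 / (2 × 0.033) = 13.80 Myr.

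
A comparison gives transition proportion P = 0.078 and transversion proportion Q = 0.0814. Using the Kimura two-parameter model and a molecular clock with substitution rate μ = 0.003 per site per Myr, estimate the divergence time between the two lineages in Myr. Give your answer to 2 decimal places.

Under the Kimura two-parameter model, d = −½ ln(1 − 2P − Q) − ¼ ln(1 − 2Q).
1 − 2P − Q = 0.7626, giving −½ ln(0.7626) = 0.135511.
1 − 2Q = 0.8372, giving −¼ ln(0.8372) = 0.044423.
d = 0.135511 + 0.044423 = 0.179934.
Under a molecular clock d = 2μt, so t = d/(2μ) = 0.179934 / (2 × 0.003) = 29.99 Myr.

29.99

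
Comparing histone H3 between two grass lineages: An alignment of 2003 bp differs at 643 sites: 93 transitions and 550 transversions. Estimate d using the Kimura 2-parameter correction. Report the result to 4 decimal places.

0.4282

P = 93/2003 ≈ 0.04643 and Q = 550/2003 ≈ 0.274588.
Under the Kimura two-parameter model, d = −½ ln(1 − 2P − Q) − ¼ ln(1 − 2Q).
1 − 2P − Q = 0.632552, giving −½ ln(0.632552) = 0.228996.
1 − 2Q = 0.450824, giving −¼ ln(0.450824) = 0.199170.
d = 0.228996 + 0.199170 = 0.428166.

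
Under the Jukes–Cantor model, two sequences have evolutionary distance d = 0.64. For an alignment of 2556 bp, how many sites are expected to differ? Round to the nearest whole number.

1100

Invert JC69: p = (3/4)(1 − e^(−4d/3)) = 0.75 × (1 − e^(-0.853333)) = 0.75 × (1 − 0.425993) = 0.430505.
Expected differing sites = pL ≈ 0.430505 × 2556 = 1100.37078 ≈ 1100.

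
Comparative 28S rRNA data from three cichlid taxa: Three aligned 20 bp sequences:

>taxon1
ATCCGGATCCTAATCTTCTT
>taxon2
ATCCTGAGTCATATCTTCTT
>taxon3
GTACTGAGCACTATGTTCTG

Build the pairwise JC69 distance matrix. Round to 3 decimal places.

taxon1–taxon2: 5/20 sites differ → p = 0.25, d = −0.75 ln(1 − 0.333333) = 0.304098 ≈ 0.304.
taxon1–taxon3: 9/20 sites differ → p = 0.45, d = −0.75 ln(1 − 0.6) = 0.687218 ≈ 0.687.
taxon2–taxon3: 7/20 sites differ → p = 0.35, d = −0.75 ln(1 − 0.466667) = 0.471457 ≈ 0.471.

d(taxon1,taxon2) = 0.304, d(taxon1,taxon3) = 0.687, d(taxon2,taxon3) = 0.471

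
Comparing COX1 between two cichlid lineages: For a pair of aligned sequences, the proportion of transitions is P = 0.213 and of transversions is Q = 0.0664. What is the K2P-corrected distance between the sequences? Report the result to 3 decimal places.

Under the Kimura two-parameter model, d = −½ ln(1 − 2P − Q) − ¼ ln(1 − 2Q).
1 − 2P − Q = 0.5076, giving −½ ln(0.5076) = 0.339031.
1 − 2Q = 0.8672, giving −¼ ln(0.8672) = 0.035621.
d = 0.339031 + 0.035621 = 0.374652.

0.375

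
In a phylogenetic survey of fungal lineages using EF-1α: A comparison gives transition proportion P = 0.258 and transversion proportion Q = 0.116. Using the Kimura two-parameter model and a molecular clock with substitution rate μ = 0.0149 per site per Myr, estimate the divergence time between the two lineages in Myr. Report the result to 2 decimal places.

Under the Kimura two-parameter model, d = −½ ln(1 − 2P − Q) − ¼ ln(1 − 2Q).
1 − 2P − Q = 0.368, giving −½ ln(0.368) = 0.499836.
1 − 2Q = 0.768, giving −¼ ln(0.768) = 0.065991.
d = 0.499836 + 0.065991 = 0.565827.
Under a molecular clock d = 2μt, so t = d/(2μ) = 0.565827 / (2 × 0.0149) = 18.99 Myr.

18.99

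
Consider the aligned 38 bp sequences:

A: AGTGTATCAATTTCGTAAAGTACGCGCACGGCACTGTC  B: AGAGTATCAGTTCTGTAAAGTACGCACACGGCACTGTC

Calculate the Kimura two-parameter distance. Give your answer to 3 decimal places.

Of 38 sites, 4 differences are transitions and 1 are transversions, so P = 4/38 ≈ 0.105263 and Q = 1/38 ≈ 0.026316.
Under the Kimura two-parameter model, d = −½ ln(1 − 2P − Q) − ¼ ln(1 − 2Q).
1 − 2P − Q = 0.763158, giving −½ ln(0.763158) = 0.135145.
1 − 2Q = 0.947368, giving −¼ ln(0.947368) = 0.013517.
d = 0.135145 + 0.013517 = 0.148662.

0.149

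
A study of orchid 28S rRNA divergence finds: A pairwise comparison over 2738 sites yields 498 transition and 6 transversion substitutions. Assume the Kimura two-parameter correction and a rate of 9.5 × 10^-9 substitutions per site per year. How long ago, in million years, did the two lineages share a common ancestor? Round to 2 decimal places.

P = 498/2738 ≈ 0.181885 and Q = 6/2738 ≈ 0.002191.
Under the Kimura two-parameter model, d = −½ ln(1 − 2P − Q) − ¼ ln(1 − 2Q).
1 − 2P − Q = 0.634039, giving −½ ln(0.634039) = 0.227822.
1 − 2Q = 0.995618, giving −¼ ln(0.995618) = 0.001098.
d = 0.227822 + 0.001098 = 0.228920.
Under a molecular clock d = 2μt, so t = d/(2μ) = 0.228920 / (2 × 9.5 × 10^-9) = 12.05 million years.

12.05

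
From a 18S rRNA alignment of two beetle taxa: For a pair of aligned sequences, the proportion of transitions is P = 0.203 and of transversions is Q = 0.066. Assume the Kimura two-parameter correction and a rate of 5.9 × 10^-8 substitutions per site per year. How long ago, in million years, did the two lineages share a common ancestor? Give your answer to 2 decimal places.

3.01

Under the Kimura two-parameter model, d = −½ ln(1 − 2P − Q) − ¼ ln(1 − 2Q).
1 − 2P − Q = 0.528, giving −½ ln(0.528) = 0.319329.
1 − 2Q = 0.868, giving −¼ ln(0.868) = 0.035391.
d = 0.319329 + 0.035391 = 0.354720.
Under a molecular clock d = 2μt, so t = d/(2μ) = 0.354720 / (2 × 5.9 × 10^-8) = 3.01 million years.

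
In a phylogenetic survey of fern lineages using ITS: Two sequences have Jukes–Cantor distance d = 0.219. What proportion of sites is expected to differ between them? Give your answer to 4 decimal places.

0.1899

p = (3/4)(1 − e^(−4d/3)) = 0.75 × (1 − e^(-0.292)) = 0.75 × (1 − 0.746769) = 0.189923.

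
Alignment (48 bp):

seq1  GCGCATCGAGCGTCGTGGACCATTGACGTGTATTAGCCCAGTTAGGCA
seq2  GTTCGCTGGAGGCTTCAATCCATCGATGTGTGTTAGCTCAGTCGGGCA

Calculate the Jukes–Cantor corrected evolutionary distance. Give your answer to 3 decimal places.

0.657

The sequences differ at 21 of 48 sites, so p = 21/48 = 0.4375.
d = −(3/4) ln(1 − 4p/3) = −0.75 ln(1 − 0.583333) = −0.75 ln(0.416667)
  = −0.75 × (-0.875468) = 0.656601 substitutions/site.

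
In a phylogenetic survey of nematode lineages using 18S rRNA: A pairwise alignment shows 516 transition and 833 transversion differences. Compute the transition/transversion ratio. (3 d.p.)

R = 516/833 = 0.619447… ≈ 0.619 (to 3 d.p.).

0.619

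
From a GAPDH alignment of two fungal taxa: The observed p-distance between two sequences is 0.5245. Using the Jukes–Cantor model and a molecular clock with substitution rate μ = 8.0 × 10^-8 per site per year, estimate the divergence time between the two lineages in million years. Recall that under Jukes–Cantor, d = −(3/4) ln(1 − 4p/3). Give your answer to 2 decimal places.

5.63

d = −(3/4) ln(1 − 4p/3) = −0.75 ln(1 − 0.699333) = −0.75 ln(0.300667)
  = −0.75 × (-1.201752) = 0.901314 substitutions/site.
Under a molecular clock d = 2μt, so t = d/(2μ) = 0.901314 / (2 × 8.0 × 10^-8) = 5.63 million years.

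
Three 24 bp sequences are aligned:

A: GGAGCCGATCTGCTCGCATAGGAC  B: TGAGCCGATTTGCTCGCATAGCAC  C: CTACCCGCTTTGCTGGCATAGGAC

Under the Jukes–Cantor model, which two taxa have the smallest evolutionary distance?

A and B

A–B: 3/24 differ, p = 0.125, d = 0.137.
A–C: 6/24 differ, p = 0.250, d = 0.304.
B–C: 6/24 differ, p = 0.250, d = 0.304.
The smallest distance is between A and B.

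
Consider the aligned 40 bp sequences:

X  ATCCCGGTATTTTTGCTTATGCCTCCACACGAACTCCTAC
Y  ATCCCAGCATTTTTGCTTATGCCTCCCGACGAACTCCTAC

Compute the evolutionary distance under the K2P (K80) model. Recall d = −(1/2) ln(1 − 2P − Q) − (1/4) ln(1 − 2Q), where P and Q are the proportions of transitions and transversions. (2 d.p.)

0.11

Of 40 sites, 2 differences are transitions and 2 are transversions, so P = 2/40 = 0.05 and Q = 2/40 = 0.05.
Under the Kimura two-parameter model, d = −½ ln(1 − 2P − Q) − ¼ ln(1 − 2Q).
1 − 2P − Q = 0.85, giving −½ ln(0.85) = 0.081259.
1 − 2Q = 0.9, giving −¼ ln(0.9) = 0.026340.
d = 0.081259 + 0.026340 = 0.107599.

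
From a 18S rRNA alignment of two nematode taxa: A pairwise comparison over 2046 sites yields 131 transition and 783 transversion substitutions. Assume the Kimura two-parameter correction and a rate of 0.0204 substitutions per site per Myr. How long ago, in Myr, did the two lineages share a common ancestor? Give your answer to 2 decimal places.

P = 131/2046 ≈ 0.064027 and Q = 783/2046 ≈ 0.382698.
Under the Kimura two-parameter model, d = −½ ln(1 − 2P − Q) − ¼ ln(1 − 2Q).
1 − 2P − Q = 0.489248, giving −½ ln(0.489248) = 0.357443.
1 − 2Q = 0.234604, giving −¼ ln(0.234604) = 0.362464.
d = 0.357443 + 0.362464 = 0.719907.
Under a molecular clock d = 2μt, so t = d/(2μ) = 0.719907 / (2 × 0.0204) = 17.64 Myr.

17.64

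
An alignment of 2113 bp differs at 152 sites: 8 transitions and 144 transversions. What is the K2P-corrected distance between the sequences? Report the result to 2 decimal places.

P = 8/2113 ≈ 0.003786 and Q = 144/2113 ≈ 0.06815.
Under the Kimura two-parameter model, d = −½ ln(1 − 2P − Q) − ¼ ln(1 − 2Q).
1 − 2P − Q = 0.924278, giving −½ ln(0.924278) = 0.039371.
1 − 2Q = 0.8637, giving −¼ ln(0.8637) = 0.036632.
d = 0.039371 + 0.036632 = 0.076003.

0.08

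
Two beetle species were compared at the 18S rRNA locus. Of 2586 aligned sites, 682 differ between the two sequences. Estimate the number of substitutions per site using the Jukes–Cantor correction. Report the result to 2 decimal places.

p = 682/2586 ≈ 0.263728.
d = −(3/4) ln(1 − 4p/3) = −0.75 ln(1 − 0.351637) = −0.75 ln(0.648363)
  = −0.75 × (-0.433305) = 0.324979 substitutions/site.

0.32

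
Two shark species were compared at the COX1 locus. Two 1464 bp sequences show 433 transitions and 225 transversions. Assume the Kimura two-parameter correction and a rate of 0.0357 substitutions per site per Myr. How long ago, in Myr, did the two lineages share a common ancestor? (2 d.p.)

10.86

P = 433/1464 ≈ 0.295765 and Q = 225/1464 ≈ 0.153689.
Under the Kimura two-parameter model, d = −½ ln(1 − 2P − Q) − ¼ ln(1 − 2Q).
1 − 2P − Q = 0.254781, giving −½ ln(0.254781) = 0.683675.
1 − 2Q = 0.692622, giving −¼ ln(0.692622) = 0.091818.
d = 0.683675 + 0.091818 = 0.775493.
Under a molecular clock d = 2μt, so t = d/(2μ) = 0.775493 / (2 × 0.0357) = 10.86 Myr.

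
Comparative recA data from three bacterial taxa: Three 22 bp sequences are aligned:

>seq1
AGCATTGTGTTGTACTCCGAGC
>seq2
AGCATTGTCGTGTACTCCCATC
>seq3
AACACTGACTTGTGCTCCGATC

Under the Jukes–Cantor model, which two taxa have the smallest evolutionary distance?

seq1 and seq2

seq1–seq2: 4/22 differ, p = 0.182, d = 0.208.
seq1–seq3: 6/22 differ, p = 0.273, d = 0.339.
seq2–seq3: 6/22 differ, p = 0.273, d = 0.339.
The smallest distance is between seq1 and seq2.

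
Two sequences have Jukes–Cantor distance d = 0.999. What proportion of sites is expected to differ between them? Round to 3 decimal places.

0.552

p = (3/4)(1 − e^(−4d/3)) = 0.75 × (1 − e^(-1.332)) = 0.75 × (1 − 0.263949) = 0.552038.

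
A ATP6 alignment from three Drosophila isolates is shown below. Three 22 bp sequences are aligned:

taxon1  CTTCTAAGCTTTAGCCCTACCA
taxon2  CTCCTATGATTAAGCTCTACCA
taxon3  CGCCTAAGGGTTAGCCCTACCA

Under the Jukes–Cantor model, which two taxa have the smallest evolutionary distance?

taxon1 and taxon3

taxon1–taxon2: 5/22 differ, p = 0.227, d = 0.271.
taxon1–taxon3: 4/22 differ, p = 0.182, d = 0.208.
taxon2–taxon3: 6/22 differ, p = 0.273, d = 0.339.
The smallest distance is between taxon1 and taxon3.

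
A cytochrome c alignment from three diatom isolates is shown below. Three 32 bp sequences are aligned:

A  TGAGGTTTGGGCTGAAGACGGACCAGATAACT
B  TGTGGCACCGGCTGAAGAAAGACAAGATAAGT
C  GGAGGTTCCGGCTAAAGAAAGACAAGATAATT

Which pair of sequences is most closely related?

B and C

A–B: 9/32 differ, p = 0.281, d = 0.353.
A–C: 8/32 differ, p = 0.250, d = 0.304.
B–C: 6/32 differ, p = 0.188, d = 0.216.
The smallest distance is between B and C.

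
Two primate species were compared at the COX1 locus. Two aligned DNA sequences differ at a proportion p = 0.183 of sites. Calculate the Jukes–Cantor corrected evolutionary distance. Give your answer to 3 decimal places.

0.210

d = −(3/4) ln(1 − 4p/3) = −0.75 ln(1 − 0.244) = −0.75 ln(0.756)
  = −0.75 × (-0.279714) = 0.209786 substitutions/site.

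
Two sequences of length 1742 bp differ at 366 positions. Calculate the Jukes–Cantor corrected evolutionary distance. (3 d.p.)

0.247

p = 366/1742 ≈ 0.210103.
d = −(3/4) ln(1 − 4p/3) = −0.75 ln(1 − 0.280137) = −0.75 ln(0.719863)
  = −0.75 × (-0.328694) = 0.246521 substitutions/site.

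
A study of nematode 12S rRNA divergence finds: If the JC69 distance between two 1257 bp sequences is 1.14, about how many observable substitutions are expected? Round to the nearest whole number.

737

Invert JC69: p = (3/4)(1 − e^(−4d/3)) = 0.75 × (1 − e^(-1.52)) = 0.75 × (1 − 0.218712) = 0.585966.
Expected differing sites = pL ≈ 0.585966 × 1257 = 736.559262 ≈ 737.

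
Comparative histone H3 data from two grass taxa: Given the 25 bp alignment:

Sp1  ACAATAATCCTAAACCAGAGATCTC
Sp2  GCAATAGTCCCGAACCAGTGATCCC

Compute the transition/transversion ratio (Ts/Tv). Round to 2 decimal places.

Transitions are A↔G and C↔T; transversions are all other mismatches.
Transitions: 5. Transversions: 1.
R = 5/1 = 5.00.

5.00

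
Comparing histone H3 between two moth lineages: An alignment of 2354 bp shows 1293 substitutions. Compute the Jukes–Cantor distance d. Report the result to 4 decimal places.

p = 1293/2354 ≈ 0.549278.
d = −(3/4) ln(1 − 4p/3) = −0.75 ln(1 − 0.732371) = −0.75 ln(0.267629)
  = −0.75 × (-1.318154) = 0.988616 substitutions/site.

0.9886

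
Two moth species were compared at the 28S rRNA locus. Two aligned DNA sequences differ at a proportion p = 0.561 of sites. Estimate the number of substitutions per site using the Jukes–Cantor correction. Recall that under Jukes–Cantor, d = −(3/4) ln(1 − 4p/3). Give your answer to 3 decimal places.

d = −(3/4) ln(1 − 4p/3) = −0.75 ln(1 − 0.748) = −0.75 ln(0.252)
  = −0.75 × (-1.378326) = 1.033745 substitutions/site.

1.034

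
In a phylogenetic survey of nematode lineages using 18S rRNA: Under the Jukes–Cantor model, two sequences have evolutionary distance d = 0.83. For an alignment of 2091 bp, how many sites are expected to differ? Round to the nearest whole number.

Invert JC69: p = (3/4)(1 − e^(−4d/3)) = 0.75 × (1 − e^(-1.106667)) = 0.75 × (1 − 0.330659) = 0.502006.
Expected differing sites = pL ≈ 0.502006 × 2091 = 1049.694546 ≈ 1050.

1050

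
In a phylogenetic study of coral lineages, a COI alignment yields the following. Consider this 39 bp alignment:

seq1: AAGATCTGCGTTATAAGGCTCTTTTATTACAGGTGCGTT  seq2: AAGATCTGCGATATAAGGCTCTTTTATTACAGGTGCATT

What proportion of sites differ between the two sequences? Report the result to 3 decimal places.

The sequences differ at 2 of 39 positions (sites 11, 37).
p = 2/39 = 0.051282… ≈ 0.051 (to 3 d.p.).

0.051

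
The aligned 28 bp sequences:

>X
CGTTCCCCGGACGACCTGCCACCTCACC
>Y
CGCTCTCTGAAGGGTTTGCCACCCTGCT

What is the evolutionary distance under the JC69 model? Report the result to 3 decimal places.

The sequences differ at 12 of 28 sites, so p = 12/28 ≈ 0.428571.
d = −(3/4) ln(1 − 4p/3) = −0.75 ln(1 − 0.571428) = −0.75 ln(0.428572)
  = −0.75 × (-0.847297) = 0.635473 substitutions/site.

0.635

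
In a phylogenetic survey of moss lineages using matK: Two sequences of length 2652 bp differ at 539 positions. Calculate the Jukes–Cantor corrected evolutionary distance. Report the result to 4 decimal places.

0.2371

p = 539/2652 ≈ 0.203243.
d = −(3/4) ln(1 − 4p/3) = −0.75 ln(1 − 0.270991) = −0.75 ln(0.729009)
  = −0.75 × (-0.316069) = 0.237052 substitutions/site.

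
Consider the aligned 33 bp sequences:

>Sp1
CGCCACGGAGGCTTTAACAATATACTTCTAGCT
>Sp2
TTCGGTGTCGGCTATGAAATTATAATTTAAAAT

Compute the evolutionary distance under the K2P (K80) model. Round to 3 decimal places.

0.782

Of 33 sites, 6 differences are transitions and 10 are transversions, so P = 6/33 ≈ 0.181818 and Q = 10/33 ≈ 0.30303.
Under the Kimura two-parameter model, d = −½ ln(1 − 2P − Q) − ¼ ln(1 − 2Q).
1 − 2P − Q = 0.333334, giving −½ ln(0.333334) = 0.549305.
1 − 2Q = 0.39394, giving −¼ ln(0.39394) = 0.232889.
d = 0.549305 + 0.232889 = 0.782194.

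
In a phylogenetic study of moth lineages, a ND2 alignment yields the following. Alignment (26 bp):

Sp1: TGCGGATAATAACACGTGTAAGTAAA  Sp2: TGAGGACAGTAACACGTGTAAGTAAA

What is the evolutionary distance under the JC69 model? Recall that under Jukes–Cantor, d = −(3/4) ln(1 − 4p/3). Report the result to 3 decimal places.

The sequences differ at 3 of 26 sites (3, 7, 9), so p = 3/26 ≈ 0.115385.
d = −(3/4) ln(1 − 4p/3) = −0.75 ln(1 − 0.153847) = −0.75 ln(0.846153)
  = −0.75 × (-0.167055) = 0.125291 substitutions/site.

0.125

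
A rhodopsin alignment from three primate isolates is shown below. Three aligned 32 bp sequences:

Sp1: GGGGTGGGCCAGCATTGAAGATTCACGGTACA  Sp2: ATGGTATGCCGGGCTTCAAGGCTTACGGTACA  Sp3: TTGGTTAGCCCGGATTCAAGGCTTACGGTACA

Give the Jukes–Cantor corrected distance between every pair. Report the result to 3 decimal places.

d(Sp1,Sp2) = 0.460, d(Sp1,Sp3) = 0.404, d(Sp2,Sp3) = 0.175

Sp1–Sp2: 11/32 sites differ → p = 0.34375, d = −0.75 ln(1 − 0.458333) = 0.459828 ≈ 0.460.
Sp1–Sp3: 10/32 sites differ → p = 0.3125, d = −0.75 ln(1 − 0.416667) = 0.404248 ≈ 0.404.
Sp2–Sp3: 5/32 sites differ → p = 0.15625, d = −0.75 ln(1 − 0.208333) = 0.175211 ≈ 0.175.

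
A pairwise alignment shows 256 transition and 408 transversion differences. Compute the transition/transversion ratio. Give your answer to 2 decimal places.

0.63

R = 256/408 = 0.627450… ≈ 0.63 (to 2 d.p.).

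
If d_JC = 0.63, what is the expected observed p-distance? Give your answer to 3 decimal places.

p = (3/4)(1 − e^(−4d/3)) = 0.75 × (1 − e^(-0.84)) = 0.75 × (1 − 0.431711) = 0.426217.

0.426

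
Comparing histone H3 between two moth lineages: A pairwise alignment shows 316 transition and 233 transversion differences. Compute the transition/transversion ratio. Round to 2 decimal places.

1.36

R = 316/233 = 1.356223… ≈ 1.36 (to 2 d.p.).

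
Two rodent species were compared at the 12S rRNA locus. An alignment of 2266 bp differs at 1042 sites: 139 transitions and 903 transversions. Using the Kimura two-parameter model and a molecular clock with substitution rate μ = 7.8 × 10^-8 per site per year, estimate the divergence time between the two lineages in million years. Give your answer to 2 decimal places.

4.92

P = 139/2266 ≈ 0.061342 and Q = 903/2266 ≈ 0.3985.
Under the Kimura two-parameter model, d = −½ ln(1 − 2P − Q) − ¼ ln(1 − 2Q).
1 − 2P − Q = 0.478816, giving −½ ln(0.478816) = 0.368219.
1 − 2Q = 0.203, giving −¼ ln(0.203) = 0.398637.
d = 0.368219 + 0.398637 = 0.766856.
Under a molecular clock d = 2μt, so t = d/(2μ) = 0.766856 / (2 × 7.8 × 10^-8) = 4.92 million years.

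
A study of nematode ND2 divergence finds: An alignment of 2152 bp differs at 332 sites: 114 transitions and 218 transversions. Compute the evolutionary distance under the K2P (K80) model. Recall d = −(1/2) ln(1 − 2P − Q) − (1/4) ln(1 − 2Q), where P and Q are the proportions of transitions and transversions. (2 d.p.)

0.17

P = 114/2152 ≈ 0.052974 and Q = 218/2152 ≈ 0.101301.
Under the Kimura two-parameter model, d = −½ ln(1 − 2P − Q) − ¼ ln(1 − 2Q).
1 − 2P − Q = 0.792751, giving −½ ln(0.792751) = 0.116123.
1 − 2Q = 0.797398, giving −¼ ln(0.797398) = 0.056600.
d = 0.116123 + 0.056600 = 0.172723.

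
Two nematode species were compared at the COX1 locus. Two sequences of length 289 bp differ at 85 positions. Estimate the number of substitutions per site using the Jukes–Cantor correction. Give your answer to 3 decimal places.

p = 85/289 ≈ 0.294118.
d = −(3/4) ln(1 − 4p/3) = −0.75 ln(1 − 0.392157) = −0.75 ln(0.607843)
  = −0.75 × (-0.497839) = 0.373379 substitutions/site.

0.373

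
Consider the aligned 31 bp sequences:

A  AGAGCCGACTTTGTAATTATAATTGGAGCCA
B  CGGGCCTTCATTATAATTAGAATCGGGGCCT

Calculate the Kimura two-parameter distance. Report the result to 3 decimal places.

0.423

Of 31 sites, 4 differences are transitions and 6 are transversions, so P = 4/31 ≈ 0.129032 and Q = 6/31 ≈ 0.193548.
Under the Kimura two-parameter model, d = −½ ln(1 − 2P − Q) − ¼ ln(1 − 2Q).
1 − 2P − Q = 0.548388, giving −½ ln(0.548388) = 0.300386.
1 − 2Q = 0.612904, giving −¼ ln(0.612904) = 0.122387.
d = 0.300386 + 0.122387 = 0.422773.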